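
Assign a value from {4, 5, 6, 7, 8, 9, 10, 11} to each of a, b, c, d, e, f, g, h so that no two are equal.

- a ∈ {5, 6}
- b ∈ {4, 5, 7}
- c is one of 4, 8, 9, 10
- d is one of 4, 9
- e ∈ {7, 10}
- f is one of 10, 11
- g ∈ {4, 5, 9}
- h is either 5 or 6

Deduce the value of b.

7

Among the 8 variables, 8 fits only c (and all 8 values in {4, 5, 6, 7, 8, 9, 10, 11} must be used), so c = 8.
Among the 7 still-open variables, 11 fits only f (and all 7 values in {4, 5, 6, 7, 9, 10, 11} must be used), so f = 11.
Among the 6 still-open variables, 10 fits only e (and all 6 values in {4, 5, 6, 7, 9, 10} must be used), so e = 10.
Among the 5 still-open variables, 7 fits only b (and all 5 values in {4, 5, 6, 7, 9} must be used), so b = 7.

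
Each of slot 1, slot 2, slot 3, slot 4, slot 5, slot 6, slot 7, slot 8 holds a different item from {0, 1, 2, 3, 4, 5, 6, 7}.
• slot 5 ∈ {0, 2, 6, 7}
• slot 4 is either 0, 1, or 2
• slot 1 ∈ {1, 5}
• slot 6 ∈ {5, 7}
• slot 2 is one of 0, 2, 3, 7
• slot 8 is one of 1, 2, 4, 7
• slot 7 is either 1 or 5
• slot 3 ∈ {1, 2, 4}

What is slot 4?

The 8 variables together cover exactly {0, 1, 2, 3, 4, 5, 6, 7} — 8 values for 8 variables — and 3 appears only in slot 2's list, so slot 2 = 3.
Among the 7 still-open variables, 6 fits only slot 5 (and all 7 values in {0, 1, 2, 4, 5, 6, 7} must be used), so slot 5 = 6.
The 6 still-open variables together cover exactly {0, 1, 2, 4, 5, 7} — 6 values for 6 variables — and 0 appears only in slot 4's list, so slot 4 = 0.

0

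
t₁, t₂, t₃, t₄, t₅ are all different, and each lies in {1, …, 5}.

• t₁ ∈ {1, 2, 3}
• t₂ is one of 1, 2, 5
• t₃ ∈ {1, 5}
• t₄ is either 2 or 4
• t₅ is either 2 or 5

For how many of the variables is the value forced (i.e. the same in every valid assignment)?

2

Among the 5 variables, 3 fits only t₁ (and all 5 values in {1, 2, 3, 4, 5} must be used), so t₁ = 3.
Among the 4 still-open variables, 4 fits only t₄ (and all 4 values in {1, 2, 4, 5} must be used), so t₄ = 4.
Determined: t₁=3, t₄=4. The other variables each still have more than one consistent value. That makes 2.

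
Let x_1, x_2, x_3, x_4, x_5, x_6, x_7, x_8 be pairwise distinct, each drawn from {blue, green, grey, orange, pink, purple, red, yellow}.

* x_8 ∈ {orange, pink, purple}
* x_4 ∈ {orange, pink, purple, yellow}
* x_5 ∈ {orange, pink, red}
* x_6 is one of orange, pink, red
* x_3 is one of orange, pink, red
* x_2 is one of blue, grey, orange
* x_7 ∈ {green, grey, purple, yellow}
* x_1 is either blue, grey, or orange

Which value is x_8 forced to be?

purple

The 8 variables together cover exactly {blue, green, grey, orange, pink, purple, red, yellow} — 8 values for 8 variables — and green appears only in x_7's list, so x_7 = green.
The 7 still-open variables together cover exactly {blue, grey, orange, pink, purple, red, yellow} — 7 values for 7 variables — and yellow appears only in x_4's list, so x_4 = yellow.
The 6 still-open variables draw from only 6 values {blue, grey, orange, pink, purple, red}, so each is used; only x_8 can be purple, hence x_8 = purple.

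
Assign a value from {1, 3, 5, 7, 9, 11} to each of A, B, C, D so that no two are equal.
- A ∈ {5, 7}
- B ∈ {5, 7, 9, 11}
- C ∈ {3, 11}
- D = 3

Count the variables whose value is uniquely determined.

2

D's domain is down to {3}, so D = 3. Eliminate 3 elsewhere: C.
C's domain is down to {11}, so C = 11. Remove 11 from B.
Determined: C=11, D=3. The other variables each still have more than one consistent value. That makes 2.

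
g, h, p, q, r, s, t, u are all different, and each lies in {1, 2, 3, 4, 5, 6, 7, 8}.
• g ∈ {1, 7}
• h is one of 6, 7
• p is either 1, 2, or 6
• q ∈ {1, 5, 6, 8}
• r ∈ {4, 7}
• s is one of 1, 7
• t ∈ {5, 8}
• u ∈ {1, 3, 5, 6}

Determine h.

6

Among the 8 variables, 2 fits only p (and all 8 values in {1, 2, 3, 4, 5, 6, 7, 8} must be used), so p = 2.
The 7 still-open variables draw from only 7 values {1, 3, 4, 5, 6, 7, 8}, so each is used; only u can be 3, hence u = 3.
The 6 still-open variables together cover exactly {1, 4, 5, 6, 7, 8} — 6 values for 6 variables — and 4 appears only in r's list, so r = 4.
The 2 variables g and s are confined to {1, 7}, which locks those values in; drop them from h, q.
So h = 6.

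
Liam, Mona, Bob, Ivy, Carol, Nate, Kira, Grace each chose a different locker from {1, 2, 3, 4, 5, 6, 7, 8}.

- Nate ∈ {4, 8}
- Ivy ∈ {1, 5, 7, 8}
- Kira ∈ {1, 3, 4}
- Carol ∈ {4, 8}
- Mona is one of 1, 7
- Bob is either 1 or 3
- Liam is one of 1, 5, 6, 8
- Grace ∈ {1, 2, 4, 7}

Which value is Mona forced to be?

The 8 variables together cover exactly {1, 2, 3, 4, 5, 6, 7, 8} — 8 values for 8 variables — and 2 appears only in Grace's list, so Grace = 2.
The 7 still-open variables draw from only 7 values {1, 3, 4, 5, 6, 7, 8}, so each is used; only Liam can be 6, hence Liam = 6.
The 6 still-open variables together cover exactly {1, 3, 4, 5, 7, 8} — 6 values for 6 variables — and 5 appears only in Ivy's list, so Ivy = 5.
Among the 5 still-open variables, 7 fits only Mona (and all 5 values in {1, 3, 4, 7, 8} must be used), so Mona = 7.

7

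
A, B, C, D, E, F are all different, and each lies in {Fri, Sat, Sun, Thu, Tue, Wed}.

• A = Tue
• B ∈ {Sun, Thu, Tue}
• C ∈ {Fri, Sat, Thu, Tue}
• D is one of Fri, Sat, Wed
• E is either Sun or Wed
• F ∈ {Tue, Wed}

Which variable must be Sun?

E

A must be Tue (only option left). Eliminate Tue elsewhere: B, C, F.
F has just one choice, so F = Wed. Strike Wed from D, E.
So Sun goes to E.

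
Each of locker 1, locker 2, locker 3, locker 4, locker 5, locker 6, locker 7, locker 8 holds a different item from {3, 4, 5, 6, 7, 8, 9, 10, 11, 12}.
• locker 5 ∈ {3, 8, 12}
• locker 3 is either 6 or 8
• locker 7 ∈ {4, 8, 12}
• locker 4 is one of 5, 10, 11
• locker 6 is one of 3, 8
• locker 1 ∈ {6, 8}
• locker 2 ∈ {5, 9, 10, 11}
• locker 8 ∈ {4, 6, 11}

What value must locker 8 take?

11

The 2 variables locker 1 and locker 3 are confined to {6, 8}, which locks those values in; drop them from locker 5, locker 6, locker 7, locker 8.
That leaves locker 6 = 3. So locker 5 can't be 3.
That leaves locker 5 = 12. So locker 7 can't be 12.
locker 7's domain is down to {4}, so locker 7 = 4. So locker 8 can't be 4.
So locker 8 = 11.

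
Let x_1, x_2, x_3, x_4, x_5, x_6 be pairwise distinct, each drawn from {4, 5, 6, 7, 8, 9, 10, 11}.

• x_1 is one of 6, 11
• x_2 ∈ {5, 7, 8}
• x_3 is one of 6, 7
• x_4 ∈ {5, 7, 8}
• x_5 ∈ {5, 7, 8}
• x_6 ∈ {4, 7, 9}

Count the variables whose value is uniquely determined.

The 3 variables x_2, x_4, x_5 are confined to {5, 7, 8}, which locks those values in; drop them from x_3, x_6.
That leaves x_3 = 6. Remove 6 from x_1.
That leaves x_1 = 11.
Determined: x_1=11, x_3=6. The other variables each still have more than one consistent value. That makes 2.

2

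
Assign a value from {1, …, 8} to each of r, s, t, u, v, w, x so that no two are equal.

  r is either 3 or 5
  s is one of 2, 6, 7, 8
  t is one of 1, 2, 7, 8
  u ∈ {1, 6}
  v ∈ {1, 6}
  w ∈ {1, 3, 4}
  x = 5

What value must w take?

x has just one choice, so x = 5. Remove 5 from r.
r has just one choice, so r = 3. Remove 3 from w.
u and v share exactly the 2 values {1, 6}; by pigeonhole those values go to them, so strike 1, 6 from s, t, w.
So w = 4.

4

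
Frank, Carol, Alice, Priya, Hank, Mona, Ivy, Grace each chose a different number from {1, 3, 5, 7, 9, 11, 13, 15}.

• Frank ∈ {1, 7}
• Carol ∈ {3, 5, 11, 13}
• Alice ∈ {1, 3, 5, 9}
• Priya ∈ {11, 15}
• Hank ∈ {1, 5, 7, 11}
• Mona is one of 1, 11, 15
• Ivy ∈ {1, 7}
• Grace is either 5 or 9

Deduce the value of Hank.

The 8 variables together cover exactly {1, 3, 5, 7, 9, 11, 13, 15} — 8 values for 8 variables — and 13 appears only in Carol's list, so Carol = 13.
The 7 still-open variables draw from only 7 values {1, 3, 5, 7, 9, 11, 15}, so each is used; only Alice can be 3, hence Alice = 3.
Among the 6 still-open variables, 9 fits only Grace (and all 6 values in {1, 5, 7, 9, 11, 15} must be used), so Grace = 9.
The 5 still-open variables together cover exactly {1, 5, 7, 11, 15} — 5 values for 5 variables — and 5 appears only in Hank's list, so Hank = 5.

5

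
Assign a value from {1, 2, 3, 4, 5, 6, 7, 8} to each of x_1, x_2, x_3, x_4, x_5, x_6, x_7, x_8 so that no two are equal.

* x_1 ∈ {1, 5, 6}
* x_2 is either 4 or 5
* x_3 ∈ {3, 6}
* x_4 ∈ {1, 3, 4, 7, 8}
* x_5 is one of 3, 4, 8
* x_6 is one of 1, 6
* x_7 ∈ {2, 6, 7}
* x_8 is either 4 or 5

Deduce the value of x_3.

3

Among the 8 variables, 2 fits only x_7 (and all 8 values in {1, 2, 3, 4, 5, 6, 7, 8} must be used), so x_7 = 2.
Among the 7 still-open variables, 7 fits only x_4 (and all 7 values in {1, 3, 4, 5, 6, 7, 8} must be used), so x_4 = 7.
The 6 still-open variables together cover exactly {1, 3, 4, 5, 6, 8} — 6 values for 6 variables — and 8 appears only in x_5's list, so x_5 = 8.
Among the 5 still-open variables, 3 fits only x_3 (and all 5 values in {1, 3, 4, 5, 6} must be used), so x_3 = 3.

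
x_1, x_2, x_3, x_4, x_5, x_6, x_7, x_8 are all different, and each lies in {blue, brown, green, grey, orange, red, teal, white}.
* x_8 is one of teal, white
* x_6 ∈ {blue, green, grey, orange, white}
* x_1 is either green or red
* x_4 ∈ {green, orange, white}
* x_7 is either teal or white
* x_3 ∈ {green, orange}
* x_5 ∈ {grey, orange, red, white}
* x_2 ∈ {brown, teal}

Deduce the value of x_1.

Among the 8 variables, blue fits only x_6 (and all 8 values in {blue, brown, green, grey, orange, red, teal, white} must be used), so x_6 = blue.
Among the 7 still-open variables, brown fits only x_2 (and all 7 values in {brown, green, grey, orange, red, teal, white} must be used), so x_2 = brown.
The 6 still-open variables draw from only 6 values {green, grey, orange, red, teal, white}, so each is used; only x_5 can be grey, hence x_5 = grey.
The 5 still-open variables together cover exactly {green, orange, red, teal, white} — 5 values for 5 variables — and red appears only in x_1's list, so x_1 = red.

red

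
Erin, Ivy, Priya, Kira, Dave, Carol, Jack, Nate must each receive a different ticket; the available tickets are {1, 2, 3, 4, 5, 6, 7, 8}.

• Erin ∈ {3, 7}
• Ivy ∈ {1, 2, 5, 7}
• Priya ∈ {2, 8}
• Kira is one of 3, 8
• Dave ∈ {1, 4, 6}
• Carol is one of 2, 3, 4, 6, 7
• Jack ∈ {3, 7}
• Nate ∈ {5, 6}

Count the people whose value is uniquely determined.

Erin and Jack between them cover only {3, 7} — a naked pair. Remove those values from Ivy, Kira, Carol.
Kira must be 8 (only option left). So Priya can't be 8.
Priya has just one choice, so Priya = 2. Remove 2 from Ivy, Carol.
Determined: Priya=2, Kira=8. The other people each still have more than one consistent value. That makes 2.

2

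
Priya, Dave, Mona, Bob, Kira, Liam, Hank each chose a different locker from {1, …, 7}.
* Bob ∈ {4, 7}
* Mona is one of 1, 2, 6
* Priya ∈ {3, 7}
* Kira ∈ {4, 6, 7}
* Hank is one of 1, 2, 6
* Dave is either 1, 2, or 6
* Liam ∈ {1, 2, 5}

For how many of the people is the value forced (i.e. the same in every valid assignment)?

The 7 variables draw from only 7 values {1, 2, 3, 4, 5, 6, 7}, so each is used; only Priya can be 3, hence Priya = 3.
The 6 still-open variables together cover exactly {1, 2, 4, 5, 6, 7} — 6 values for 6 variables — and 5 appears only in Liam's list, so Liam = 5.
Dave, Mona, Hank between them cover only {1, 2, 6} — a naked triple. Remove those values from Kira.
Determined: Priya=3, Liam=5. The other people each still have more than one consistent value. That makes 2.

2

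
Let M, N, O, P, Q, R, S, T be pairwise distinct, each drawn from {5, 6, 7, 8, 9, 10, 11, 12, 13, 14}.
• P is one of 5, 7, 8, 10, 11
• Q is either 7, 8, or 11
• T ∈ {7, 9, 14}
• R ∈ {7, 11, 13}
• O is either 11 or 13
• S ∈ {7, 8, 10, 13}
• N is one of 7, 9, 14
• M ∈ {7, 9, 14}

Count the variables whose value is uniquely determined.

3

The 8 variables draw from only 8 values {5, 7, 8, 9, 10, 11, 13, 14}, so each is used; only P can be 5, hence P = 5.
The 7 still-open variables draw from only 7 values {7, 8, 9, 10, 11, 13, 14}, so each is used; only S can be 10, hence S = 10.
The 6 still-open variables together cover exactly {7, 8, 9, 11, 13, 14} — 6 values for 6 variables — and 8 appears only in Q's list, so Q = 8.
M, N, T share exactly the 3 values {7, 9, 14}; by pigeonhole those values go to them, so strike 7, 9, 14 from R.
Determined: P=5, Q=8, S=10. The other variables each still have more than one consistent value. That makes 3.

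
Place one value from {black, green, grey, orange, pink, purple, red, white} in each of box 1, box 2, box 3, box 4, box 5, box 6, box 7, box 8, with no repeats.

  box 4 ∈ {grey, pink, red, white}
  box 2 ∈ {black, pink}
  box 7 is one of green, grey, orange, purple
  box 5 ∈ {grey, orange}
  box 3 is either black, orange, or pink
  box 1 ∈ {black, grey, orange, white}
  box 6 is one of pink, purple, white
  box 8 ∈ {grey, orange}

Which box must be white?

Among the 8 variables, green fits only box 7 (and all 8 values in {black, green, grey, orange, pink, purple, red, white} must be used), so box 7 = green.
Among the 7 still-open variables, purple fits only box 6 (and all 7 values in {black, grey, orange, pink, purple, red, white} must be used), so box 6 = purple.
The 6 still-open variables draw from only 6 values {black, grey, orange, pink, red, white}, so each is used; only box 4 can be red, hence box 4 = red.
The 5 still-open variables draw from only 5 values {black, grey, orange, pink, white}, so each is used; only box 1 can be white, hence box 1 = white.

box 1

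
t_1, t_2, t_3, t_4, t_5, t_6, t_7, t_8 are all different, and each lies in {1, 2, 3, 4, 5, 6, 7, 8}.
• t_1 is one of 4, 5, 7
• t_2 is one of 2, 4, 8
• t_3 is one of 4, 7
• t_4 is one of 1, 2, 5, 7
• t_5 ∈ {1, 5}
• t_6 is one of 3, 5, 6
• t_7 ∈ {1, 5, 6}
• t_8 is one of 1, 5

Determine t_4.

2

The 8 variables draw from only 8 values {1, 2, 3, 4, 5, 6, 7, 8}, so each is used; only t_6 can be 3, hence t_6 = 3.
The 7 still-open variables draw from only 7 values {1, 2, 4, 5, 6, 7, 8}, so each is used; only t_7 can be 6, hence t_7 = 6.
Among the 6 still-open variables, 8 fits only t_2 (and all 6 values in {1, 2, 4, 5, 7, 8} must be used), so t_2 = 8.
Among the 5 still-open variables, 2 fits only t_4 (and all 5 values in {1, 2, 4, 5, 7} must be used), so t_4 = 2.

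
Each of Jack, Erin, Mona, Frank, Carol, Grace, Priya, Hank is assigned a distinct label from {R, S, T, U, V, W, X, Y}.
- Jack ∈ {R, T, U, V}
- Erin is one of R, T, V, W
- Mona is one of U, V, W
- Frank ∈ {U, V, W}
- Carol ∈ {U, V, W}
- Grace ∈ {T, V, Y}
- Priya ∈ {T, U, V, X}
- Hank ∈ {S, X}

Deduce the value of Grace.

The 8 variables draw from only 8 values {R, S, T, U, V, W, X, Y}, so each is used; only Hank can be S, hence Hank = S.
Among the 7 still-open variables, X fits only Priya (and all 7 values in {R, T, U, V, W, X, Y} must be used), so Priya = X.
The 6 still-open variables draw from only 6 values {R, T, U, V, W, Y}, so each is used; only Grace can be Y, hence Grace = Y.

Y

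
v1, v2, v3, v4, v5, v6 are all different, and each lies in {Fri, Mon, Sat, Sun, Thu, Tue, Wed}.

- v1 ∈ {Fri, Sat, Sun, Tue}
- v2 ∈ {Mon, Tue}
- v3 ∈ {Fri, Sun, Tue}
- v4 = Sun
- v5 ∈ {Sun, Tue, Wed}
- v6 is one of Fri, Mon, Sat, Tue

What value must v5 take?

Wed

v4's domain is down to {Sun}, so v4 = Sun. Remove Sun from v1, v3, v5.
The 5 still-open variables draw from only 5 values {Fri, Mon, Sat, Tue, Wed}, so each is used; only v5 can be Wed, hence v5 = Wed.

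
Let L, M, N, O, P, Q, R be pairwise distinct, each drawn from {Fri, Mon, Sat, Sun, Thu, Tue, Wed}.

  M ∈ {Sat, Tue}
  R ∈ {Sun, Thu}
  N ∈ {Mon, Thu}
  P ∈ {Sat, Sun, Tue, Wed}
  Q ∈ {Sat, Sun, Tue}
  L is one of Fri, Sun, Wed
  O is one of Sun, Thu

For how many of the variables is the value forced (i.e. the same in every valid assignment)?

3

The 7 variables draw from only 7 values {Fri, Mon, Sat, Sun, Thu, Tue, Wed}, so each is used; only L can be Fri, hence L = Fri.
The 6 still-open variables draw from only 6 values {Mon, Sat, Sun, Thu, Tue, Wed}, so each is used; only N can be Mon, hence N = Mon.
Among the 5 still-open variables, Wed fits only P (and all 5 values in {Sat, Sun, Thu, Tue, Wed} must be used), so P = Wed.
O and R between them cover only {Sun, Thu} — a naked pair. Remove those values from Q.
Determined: L=Fri, N=Mon, P=Wed. The other variables each still have more than one consistent value. That makes 3.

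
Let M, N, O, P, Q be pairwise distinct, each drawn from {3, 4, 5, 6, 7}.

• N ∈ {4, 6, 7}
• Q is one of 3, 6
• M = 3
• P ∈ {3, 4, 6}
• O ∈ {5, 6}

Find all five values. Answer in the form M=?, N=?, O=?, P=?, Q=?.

M=3, N=7, O=5, P=4, Q=6

M must be 3 (only option left). Strike 3 from P, Q.
Q must be 6 (only option left). Strike 6 from N, O, P.
O's domain is down to {5}, so O = 5.
P has just one choice, so P = 4. Eliminate 4 elsewhere: N.
N must be 7 (only option left).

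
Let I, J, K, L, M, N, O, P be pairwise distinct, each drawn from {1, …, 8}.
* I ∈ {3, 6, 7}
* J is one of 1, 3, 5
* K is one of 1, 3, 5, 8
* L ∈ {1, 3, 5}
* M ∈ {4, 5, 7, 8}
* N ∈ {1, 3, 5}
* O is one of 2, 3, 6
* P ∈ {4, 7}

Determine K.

Among the 8 variables, 2 fits only O (and all 8 values in {1, 2, 3, 4, 5, 6, 7, 8} must be used), so O = 2.
The 7 still-open variables draw from only 7 values {1, 3, 4, 5, 6, 7, 8}, so each is used; only I can be 6, hence I = 6.
J, L, N share exactly the 3 values {1, 3, 5}; by pigeonhole those values go to them, so strike 1, 3, 5 from K, M.
So K = 8.

8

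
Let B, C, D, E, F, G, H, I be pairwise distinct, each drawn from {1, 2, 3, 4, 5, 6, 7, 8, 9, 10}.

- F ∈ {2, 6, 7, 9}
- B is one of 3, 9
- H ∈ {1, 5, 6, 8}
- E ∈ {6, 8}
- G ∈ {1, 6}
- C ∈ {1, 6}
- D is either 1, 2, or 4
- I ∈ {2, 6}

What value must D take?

4

The 2 variables C and G are confined to {1, 6}, which locks those values in; drop them from D, E, F, H, I.
E's domain is down to {8}, so E = 8. So H can't be 8.
H has just one choice, so H = 5.
I has just one choice, so I = 2. Eliminate 2 elsewhere: D, F.
So D = 4.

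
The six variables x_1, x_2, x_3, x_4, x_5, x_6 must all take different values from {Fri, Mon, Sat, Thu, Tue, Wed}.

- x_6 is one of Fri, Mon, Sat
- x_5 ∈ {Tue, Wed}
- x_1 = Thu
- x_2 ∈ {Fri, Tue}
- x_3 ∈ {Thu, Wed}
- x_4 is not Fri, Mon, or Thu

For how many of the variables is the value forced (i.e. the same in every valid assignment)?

x_1 must be Thu (only option left). Remove Thu from x_3.
x_3 must be Wed (only option left). Eliminate Wed elsewhere: x_4, x_5.
x_5 has just one choice, so x_5 = Tue. So x_2, x_4 can't be Tue.
x_2 has just one choice, so x_2 = Fri. So x_6 can't be Fri.
That leaves x_4 = Sat. Strike Sat from x_6.
x_6 has just one choice, so x_6 = Mon.
Every variable is fixed: x_1=Thu, x_2=Fri, x_3=Wed, x_4=Sat, x_5=Tue, x_6=Mon. That makes 6.

6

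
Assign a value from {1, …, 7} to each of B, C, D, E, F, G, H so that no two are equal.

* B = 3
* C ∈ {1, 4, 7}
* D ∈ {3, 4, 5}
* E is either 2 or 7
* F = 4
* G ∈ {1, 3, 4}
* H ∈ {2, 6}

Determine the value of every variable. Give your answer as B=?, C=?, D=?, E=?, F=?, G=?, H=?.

B=3, C=7, D=5, E=2, F=4, G=1, H=6

B's domain is down to {3}, so B = 3. Remove 3 from D, G.
F's domain is down to {4}, so F = 4. Eliminate 4 elsewhere: C, D, G.
G's domain is down to {1}, so G = 1. So C can't be 1.
That leaves C = 7. Eliminate 7 elsewhere: E.
That leaves D = 5.
That leaves E = 2. So H can't be 2.
H has just one choice, so H = 6.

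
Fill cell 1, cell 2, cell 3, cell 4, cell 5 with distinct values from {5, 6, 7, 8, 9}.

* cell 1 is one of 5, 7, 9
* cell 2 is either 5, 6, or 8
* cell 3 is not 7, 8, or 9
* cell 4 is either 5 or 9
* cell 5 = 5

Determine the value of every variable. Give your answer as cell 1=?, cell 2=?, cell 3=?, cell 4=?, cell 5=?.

cell 5 has just one choice, so cell 5 = 5. Eliminate 5 elsewhere: cell 1, cell 2, cell 3, cell 4.
cell 3 has just one choice, so cell 3 = 6. Eliminate 6 elsewhere: cell 2.
That leaves cell 4 = 9. Remove 9 from cell 1.
cell 1 must be 7 (only option left).
cell 2 must be 8 (only option left).

cell 1=7, cell 2=8, cell 3=6, cell 4=9, cell 5=5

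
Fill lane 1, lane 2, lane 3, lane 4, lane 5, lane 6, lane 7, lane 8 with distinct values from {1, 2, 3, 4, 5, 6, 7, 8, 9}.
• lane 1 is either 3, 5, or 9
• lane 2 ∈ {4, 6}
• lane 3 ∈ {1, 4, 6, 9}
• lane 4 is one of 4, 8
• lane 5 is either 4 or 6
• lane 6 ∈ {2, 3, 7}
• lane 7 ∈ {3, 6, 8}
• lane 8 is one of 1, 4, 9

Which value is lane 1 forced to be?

The 2 variables lane 2 and lane 5 are confined to {4, 6}, which locks those values in; drop them from lane 3, lane 4, lane 7, lane 8.
lane 4 must be 8 (only option left). Strike 8 from lane 7.
lane 7's domain is down to {3}, so lane 7 = 3. Remove 3 from lane 1, lane 6.
The 2 variables lane 3 and lane 8 are confined to {1, 9}, which locks those values in; drop them from lane 1.
So lane 1 = 5.

5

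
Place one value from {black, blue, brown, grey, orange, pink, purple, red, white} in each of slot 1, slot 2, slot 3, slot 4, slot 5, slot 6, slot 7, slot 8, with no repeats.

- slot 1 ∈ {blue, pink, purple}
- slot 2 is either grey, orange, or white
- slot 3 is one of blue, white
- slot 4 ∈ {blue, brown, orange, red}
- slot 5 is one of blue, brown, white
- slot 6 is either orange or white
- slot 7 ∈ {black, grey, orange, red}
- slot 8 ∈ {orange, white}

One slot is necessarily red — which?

slot 6 and slot 8 share exactly the 2 values {orange, white}; by pigeonhole those values go to them, so strike orange, white from slot 2, slot 3, slot 4, slot 5, slot 7.
slot 2 must be grey (only option left). Strike grey from slot 7.
slot 3 must be blue (only option left). Eliminate blue elsewhere: slot 1, slot 4, slot 5.
slot 5 must be brown (only option left). So slot 4 can't be brown.
So red goes to slot 4.

slot 4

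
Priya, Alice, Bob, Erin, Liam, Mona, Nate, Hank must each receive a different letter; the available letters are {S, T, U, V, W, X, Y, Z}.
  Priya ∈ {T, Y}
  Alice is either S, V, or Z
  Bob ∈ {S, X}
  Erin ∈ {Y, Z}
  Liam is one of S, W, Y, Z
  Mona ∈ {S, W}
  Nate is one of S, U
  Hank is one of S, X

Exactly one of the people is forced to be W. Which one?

The 8 variables draw from only 8 values {S, T, U, V, W, X, Y, Z}, so each is used; only Priya can be T, hence Priya = T.
Among the 7 still-open variables, U fits only Nate (and all 7 values in {S, U, V, W, X, Y, Z} must be used), so Nate = U.
The 6 still-open variables draw from only 6 values {S, V, W, X, Y, Z}, so each is used; only Alice can be V, hence Alice = V.
Bob and Hank share exactly the 2 values {S, X}; by pigeonhole those values go to them, so strike S, X from Liam, Mona.
So W goes to Mona.

Mona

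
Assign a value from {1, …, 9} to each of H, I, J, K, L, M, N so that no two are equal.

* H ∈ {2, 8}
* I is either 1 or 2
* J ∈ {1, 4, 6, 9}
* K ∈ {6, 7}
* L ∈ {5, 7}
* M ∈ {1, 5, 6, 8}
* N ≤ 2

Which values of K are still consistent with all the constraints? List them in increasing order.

I and N between them cover only {1, 2} — a naked pair. Remove those values from H, J, M.
H's domain is down to {8}, so H = 8. So M can't be 8.
K, L, M between them cover only {5, 6, 7} — a naked triple. Remove those values from J.
No further eliminations apply; K can still be any of 6, 7.

6, 7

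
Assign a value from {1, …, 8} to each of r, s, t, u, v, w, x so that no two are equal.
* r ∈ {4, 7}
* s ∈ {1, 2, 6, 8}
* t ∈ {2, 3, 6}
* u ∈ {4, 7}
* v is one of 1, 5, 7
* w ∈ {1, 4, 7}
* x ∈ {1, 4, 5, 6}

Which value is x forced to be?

r and u between them cover only {4, 7} — a naked pair. Remove those values from v, w, x.
w must be 1 (only option left). Eliminate 1 elsewhere: s, v, x.
v has just one choice, so v = 5. Remove 5 from x.
So x = 6.

6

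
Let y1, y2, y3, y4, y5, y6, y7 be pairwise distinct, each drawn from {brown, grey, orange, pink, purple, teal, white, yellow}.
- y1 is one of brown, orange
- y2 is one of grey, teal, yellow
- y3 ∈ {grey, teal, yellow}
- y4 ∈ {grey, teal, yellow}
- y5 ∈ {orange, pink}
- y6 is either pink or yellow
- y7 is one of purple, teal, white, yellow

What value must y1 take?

brown

y2, y3, y4 share exactly the 3 values {grey, teal, yellow}; by pigeonhole those values go to them, so strike grey, teal, yellow from y6, y7.
y6 must be pink (only option left). Eliminate pink elsewhere: y5.
y5's domain is down to {orange}, so y5 = orange. Remove orange from y1.
So y1 = brown.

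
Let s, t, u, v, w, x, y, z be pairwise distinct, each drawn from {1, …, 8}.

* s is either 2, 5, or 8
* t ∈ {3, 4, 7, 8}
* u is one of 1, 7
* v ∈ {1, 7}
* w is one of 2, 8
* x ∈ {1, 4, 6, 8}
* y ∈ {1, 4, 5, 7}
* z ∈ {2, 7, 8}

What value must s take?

5

The 8 variables draw from only 8 values {1, 2, 3, 4, 5, 6, 7, 8}, so each is used; only t can be 3, hence t = 3.
The 7 still-open variables together cover exactly {1, 2, 4, 5, 6, 7, 8} — 7 values for 7 variables — and 6 appears only in x's list, so x = 6.
Among the 6 still-open variables, 4 fits only y (and all 6 values in {1, 2, 4, 5, 7, 8} must be used), so y = 4.
The 5 still-open variables draw from only 5 values {1, 2, 5, 7, 8}, so each is used; only s can be 5, hence s = 5.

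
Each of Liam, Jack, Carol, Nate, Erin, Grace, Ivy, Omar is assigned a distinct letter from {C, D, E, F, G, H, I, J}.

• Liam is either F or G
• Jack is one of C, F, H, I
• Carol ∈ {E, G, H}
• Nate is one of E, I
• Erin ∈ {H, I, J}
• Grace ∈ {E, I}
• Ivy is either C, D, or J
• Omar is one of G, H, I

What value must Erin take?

J

The 8 variables together cover exactly {C, D, E, F, G, H, I, J} — 8 values for 8 variables — and D appears only in Ivy's list, so Ivy = D.
The 7 still-open variables draw from only 7 values {C, E, F, G, H, I, J}, so each is used; only Jack can be C, hence Jack = C.
The 6 still-open variables together cover exactly {E, F, G, H, I, J} — 6 values for 6 variables — and F appears only in Liam's list, so Liam = F.
The 5 still-open variables together cover exactly {E, G, H, I, J} — 5 values for 5 variables — and J appears only in Erin's list, so Erin = J.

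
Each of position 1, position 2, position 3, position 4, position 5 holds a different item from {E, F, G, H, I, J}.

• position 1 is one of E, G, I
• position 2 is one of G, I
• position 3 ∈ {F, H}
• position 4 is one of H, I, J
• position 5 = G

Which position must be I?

position 2

position 5 has just one choice, so position 5 = G. So position 1, position 2 can't be G.
So I goes to position 2.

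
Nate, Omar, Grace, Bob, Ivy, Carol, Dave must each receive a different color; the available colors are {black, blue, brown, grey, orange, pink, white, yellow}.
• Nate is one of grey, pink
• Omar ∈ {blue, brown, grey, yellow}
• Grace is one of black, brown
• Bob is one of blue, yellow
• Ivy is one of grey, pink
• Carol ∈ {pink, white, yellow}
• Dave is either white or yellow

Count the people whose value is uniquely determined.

The 7 variables draw from only 7 values {black, blue, brown, grey, pink, white, yellow}, so each is used; only Grace can be black, hence Grace = black.
The 6 still-open variables together cover exactly {blue, brown, grey, pink, white, yellow} — 6 values for 6 variables — and brown appears only in Omar's list, so Omar = brown.
The 5 still-open variables together cover exactly {blue, grey, pink, white, yellow} — 5 values for 5 variables — and blue appears only in Bob's list, so Bob = blue.
Nate and Ivy share exactly the 2 values {grey, pink}; by pigeonhole those values go to them, so strike grey, pink from Carol.
Determined: Omar=brown, Grace=black, Bob=blue. The other people each still have more than one consistent value. That makes 3.

3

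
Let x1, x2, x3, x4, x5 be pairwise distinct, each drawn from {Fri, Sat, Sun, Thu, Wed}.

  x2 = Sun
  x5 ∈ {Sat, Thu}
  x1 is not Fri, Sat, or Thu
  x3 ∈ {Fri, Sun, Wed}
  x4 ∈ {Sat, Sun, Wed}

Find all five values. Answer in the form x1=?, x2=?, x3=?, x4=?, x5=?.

x1=Wed, x2=Sun, x3=Fri, x4=Sat, x5=Thu

x2 must be Sun (only option left). So x1, x3, x4 can't be Sun.
That leaves x1 = Wed. Remove Wed from x3, x4.
x3's domain is down to {Fri}, so x3 = Fri.
That leaves x4 = Sat. Remove Sat from x5.
x5's domain is down to {Thu}, so x5 = Thu.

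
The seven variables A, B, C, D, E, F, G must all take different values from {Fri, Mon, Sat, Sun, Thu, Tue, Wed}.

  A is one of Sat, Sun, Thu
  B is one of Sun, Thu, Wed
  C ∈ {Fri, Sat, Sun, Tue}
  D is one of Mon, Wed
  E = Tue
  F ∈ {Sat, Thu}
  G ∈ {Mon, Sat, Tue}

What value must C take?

Fri

E's domain is down to {Tue}, so E = Tue. Eliminate Tue elsewhere: C, G.
The 6 still-open variables draw from only 6 values {Fri, Mon, Sat, Sun, Thu, Wed}, so each is used; only C can be Fri, hence C = Fri.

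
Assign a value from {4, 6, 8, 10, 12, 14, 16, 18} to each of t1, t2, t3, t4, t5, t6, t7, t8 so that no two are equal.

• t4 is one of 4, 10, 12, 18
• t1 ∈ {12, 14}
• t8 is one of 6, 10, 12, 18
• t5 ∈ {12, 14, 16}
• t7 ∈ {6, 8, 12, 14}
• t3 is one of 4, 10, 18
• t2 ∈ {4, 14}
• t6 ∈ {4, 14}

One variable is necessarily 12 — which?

t1

Among the 8 variables, 8 fits only t7 (and all 8 values in {4, 6, 8, 10, 12, 14, 16, 18} must be used), so t7 = 8.
The 7 still-open variables together cover exactly {4, 6, 10, 12, 14, 16, 18} — 7 values for 7 variables — and 6 appears only in t8's list, so t8 = 6.
The 6 still-open variables draw from only 6 values {4, 10, 12, 14, 16, 18}, so each is used; only t5 can be 16, hence t5 = 16.
The 2 variables t2 and t6 are confined to {4, 14}, which locks those values in; drop them from t1, t3, t4.
So 12 goes to t1.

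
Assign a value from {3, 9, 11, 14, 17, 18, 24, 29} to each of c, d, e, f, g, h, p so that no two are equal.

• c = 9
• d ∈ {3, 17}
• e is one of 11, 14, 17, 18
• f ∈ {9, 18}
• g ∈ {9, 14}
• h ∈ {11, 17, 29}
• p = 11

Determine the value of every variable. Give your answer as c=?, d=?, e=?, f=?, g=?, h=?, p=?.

c has just one choice, so c = 9. Strike 9 from f, g.
f's domain is down to {18}, so f = 18. Remove 18 from e.
g has just one choice, so g = 14. Strike 14 from e.
p has just one choice, so p = 11. Eliminate 11 elsewhere: e, h.
That leaves e = 17. Strike 17 from d, h.
h's domain is down to {29}, so h = 29.
d must be 3 (only option left).

c=9, d=3, e=17, f=18, g=14, h=29, p=11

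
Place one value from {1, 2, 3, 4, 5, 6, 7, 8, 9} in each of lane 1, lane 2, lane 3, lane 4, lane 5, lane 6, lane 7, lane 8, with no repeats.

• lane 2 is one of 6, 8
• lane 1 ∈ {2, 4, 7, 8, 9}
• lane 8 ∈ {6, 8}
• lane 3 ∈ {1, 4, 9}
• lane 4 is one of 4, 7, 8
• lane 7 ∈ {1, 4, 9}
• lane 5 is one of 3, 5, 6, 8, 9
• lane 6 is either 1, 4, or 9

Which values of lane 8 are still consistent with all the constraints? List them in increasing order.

lane 2 and lane 8 share exactly the 2 values {6, 8}; by pigeonhole those values go to them, so strike 6, 8 from lane 1, lane 4, lane 5.
lane 3, lane 6, lane 7 between them cover only {1, 4, 9} — a naked triple. Remove those values from lane 1, lane 4, lane 5.
lane 4 must be 7 (only option left). Eliminate 7 elsewhere: lane 1.
That leaves lane 1 = 2.
No further eliminations apply; lane 8 can still be any of 6, 8.

6, 8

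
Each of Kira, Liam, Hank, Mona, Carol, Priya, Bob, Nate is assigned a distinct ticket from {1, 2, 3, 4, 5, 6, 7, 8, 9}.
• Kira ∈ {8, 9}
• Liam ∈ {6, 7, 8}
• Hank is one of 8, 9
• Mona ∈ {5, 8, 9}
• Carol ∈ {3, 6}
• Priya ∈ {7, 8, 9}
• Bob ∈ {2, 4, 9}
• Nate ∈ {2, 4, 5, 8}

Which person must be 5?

Mona

The 8 variables draw from only 8 values {2, 3, 4, 5, 6, 7, 8, 9}, so each is used; only Carol can be 3, hence Carol = 3.
The 7 still-open variables together cover exactly {2, 4, 5, 6, 7, 8, 9} — 7 values for 7 variables — and 6 appears only in Liam's list, so Liam = 6.
Among the 6 still-open variables, 7 fits only Priya (and all 6 values in {2, 4, 5, 7, 8, 9} must be used), so Priya = 7.
Kira and Hank between them cover only {8, 9} — a naked pair. Remove those values from Mona, Bob, Nate.
So 5 goes to Mona.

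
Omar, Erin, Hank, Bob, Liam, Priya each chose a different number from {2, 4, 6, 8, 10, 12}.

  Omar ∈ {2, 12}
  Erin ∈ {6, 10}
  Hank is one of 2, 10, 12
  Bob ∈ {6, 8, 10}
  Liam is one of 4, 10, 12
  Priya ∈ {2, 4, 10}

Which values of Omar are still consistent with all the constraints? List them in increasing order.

Among the 6 variables, 8 fits only Bob (and all 6 values in {2, 4, 6, 8, 10, 12} must be used), so Bob = 8.
Among the 5 still-open variables, 6 fits only Erin (and all 5 values in {2, 4, 6, 10, 12} must be used), so Erin = 6.
No further eliminations apply; Omar can still be any of 2, 12.

2, 12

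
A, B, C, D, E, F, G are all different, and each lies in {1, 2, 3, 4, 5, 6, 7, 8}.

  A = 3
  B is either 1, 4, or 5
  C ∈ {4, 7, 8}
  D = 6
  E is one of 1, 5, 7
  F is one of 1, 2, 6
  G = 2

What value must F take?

A must be 3 (only option left).
That leaves D = 6. Eliminate 6 elsewhere: F.
That leaves G = 2. Strike 2 from F.
So F = 1.

1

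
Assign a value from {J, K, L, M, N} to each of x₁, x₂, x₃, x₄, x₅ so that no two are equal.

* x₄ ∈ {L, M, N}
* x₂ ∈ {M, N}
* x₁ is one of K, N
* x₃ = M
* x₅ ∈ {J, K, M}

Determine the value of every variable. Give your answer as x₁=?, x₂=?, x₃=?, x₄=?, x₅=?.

x₃ must be M (only option left). Strike M from x₂, x₄, x₅.
That leaves x₂ = N. Strike N from x₁, x₄.
x₄ must be L (only option left).
x₁'s domain is down to {K}, so x₁ = K. Remove K from x₅.
x₅'s domain is down to {J}, so x₅ = J.

x₁=K, x₂=N, x₃=M, x₄=L, x₅=J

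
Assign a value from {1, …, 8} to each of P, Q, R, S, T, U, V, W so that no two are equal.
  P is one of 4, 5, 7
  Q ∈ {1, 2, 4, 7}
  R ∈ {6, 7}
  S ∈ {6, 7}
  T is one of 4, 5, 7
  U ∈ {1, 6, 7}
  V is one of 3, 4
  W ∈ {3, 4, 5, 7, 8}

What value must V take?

The 8 variables together cover exactly {1, 2, 3, 4, 5, 6, 7, 8} — 8 values for 8 variables — and 2 appears only in Q's list, so Q = 2.
The 7 still-open variables together cover exactly {1, 3, 4, 5, 6, 7, 8} — 7 values for 7 variables — and 1 appears only in U's list, so U = 1.
The 6 still-open variables draw from only 6 values {3, 4, 5, 6, 7, 8}, so each is used; only W can be 8, hence W = 8.
Among the 5 still-open variables, 3 fits only V (and all 5 values in {3, 4, 5, 6, 7} must be used), so V = 3.

3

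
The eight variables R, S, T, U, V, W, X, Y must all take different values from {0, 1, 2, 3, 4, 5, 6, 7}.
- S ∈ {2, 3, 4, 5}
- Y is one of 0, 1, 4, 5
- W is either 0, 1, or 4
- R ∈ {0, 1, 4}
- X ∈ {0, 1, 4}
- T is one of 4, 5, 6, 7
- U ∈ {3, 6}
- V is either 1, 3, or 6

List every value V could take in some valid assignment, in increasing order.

3, 6

The 8 variables draw from only 8 values {0, 1, 2, 3, 4, 5, 6, 7}, so each is used; only S can be 2, hence S = 2.
The 7 still-open variables together cover exactly {0, 1, 3, 4, 5, 6, 7} — 7 values for 7 variables — and 7 appears only in T's list, so T = 7.
The 6 still-open variables draw from only 6 values {0, 1, 3, 4, 5, 6}, so each is used; only Y can be 5, hence Y = 5.
The 3 variables R, W, X are confined to {0, 1, 4}, which locks those values in; drop them from V.
No further eliminations apply; V can still be any of 3, 6.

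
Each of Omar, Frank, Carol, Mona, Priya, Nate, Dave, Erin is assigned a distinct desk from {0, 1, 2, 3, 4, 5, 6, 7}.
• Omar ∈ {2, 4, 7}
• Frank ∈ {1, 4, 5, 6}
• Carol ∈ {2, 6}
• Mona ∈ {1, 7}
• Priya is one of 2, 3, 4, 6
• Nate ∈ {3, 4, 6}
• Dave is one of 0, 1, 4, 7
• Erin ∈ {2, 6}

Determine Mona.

1

Among the 8 variables, 0 fits only Dave (and all 8 values in {0, 1, 2, 3, 4, 5, 6, 7} must be used), so Dave = 0.
Among the 7 still-open variables, 5 fits only Frank (and all 7 values in {1, 2, 3, 4, 5, 6, 7} must be used), so Frank = 5.
The 6 still-open variables together cover exactly {1, 2, 3, 4, 6, 7} — 6 values for 6 variables — and 1 appears only in Mona's list, so Mona = 1.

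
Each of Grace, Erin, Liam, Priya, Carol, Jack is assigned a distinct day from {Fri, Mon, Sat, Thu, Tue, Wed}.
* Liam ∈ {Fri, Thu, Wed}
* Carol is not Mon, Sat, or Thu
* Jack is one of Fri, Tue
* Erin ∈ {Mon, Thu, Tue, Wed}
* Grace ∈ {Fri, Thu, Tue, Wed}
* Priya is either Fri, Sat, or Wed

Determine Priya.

Sat

The 6 variables draw from only 6 values {Fri, Mon, Sat, Thu, Tue, Wed}, so each is used; only Erin can be Mon, hence Erin = Mon.
Among the 5 still-open variables, Sat fits only Priya (and all 5 values in {Fri, Sat, Thu, Tue, Wed} must be used), so Priya = Sat.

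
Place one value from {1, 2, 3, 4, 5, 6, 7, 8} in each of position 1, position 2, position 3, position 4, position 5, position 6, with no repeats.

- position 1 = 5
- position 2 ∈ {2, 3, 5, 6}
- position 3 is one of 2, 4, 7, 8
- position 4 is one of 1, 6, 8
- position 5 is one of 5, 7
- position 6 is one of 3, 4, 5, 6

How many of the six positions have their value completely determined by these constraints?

2

position 1's domain is down to {5}, so position 1 = 5. Strike 5 from position 2, position 5, position 6.
position 5 has just one choice, so position 5 = 7. Eliminate 7 elsewhere: position 3.
Determined: position 1=5, position 5=7. The other positions each still have more than one consistent value. That makes 2.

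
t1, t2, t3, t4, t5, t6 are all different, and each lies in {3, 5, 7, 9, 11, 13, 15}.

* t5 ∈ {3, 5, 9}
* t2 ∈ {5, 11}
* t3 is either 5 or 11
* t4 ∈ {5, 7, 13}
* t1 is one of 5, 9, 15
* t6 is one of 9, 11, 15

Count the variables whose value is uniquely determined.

1

t2 and t3 share exactly the 2 values {5, 11}; by pigeonhole those values go to them, so strike 5, 11 from t1, t4, t5, t6.
t1 and t6 share exactly the 2 values {9, 15}; by pigeonhole those values go to them, so strike 9, 15 from t5.
t5 must be 3 (only option left).
Determined: t5=3. The other variables each still have more than one consistent value. That makes 1.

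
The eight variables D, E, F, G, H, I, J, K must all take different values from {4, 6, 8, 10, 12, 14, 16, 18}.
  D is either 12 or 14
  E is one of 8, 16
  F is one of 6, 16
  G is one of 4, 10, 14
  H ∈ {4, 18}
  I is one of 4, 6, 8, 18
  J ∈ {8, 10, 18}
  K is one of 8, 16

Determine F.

6

The 8 variables draw from only 8 values {4, 6, 8, 10, 12, 14, 16, 18}, so each is used; only D can be 12, hence D = 12.
Among the 7 still-open variables, 14 fits only G (and all 7 values in {4, 6, 8, 10, 14, 16, 18} must be used), so G = 14.
The 6 still-open variables draw from only 6 values {4, 6, 8, 10, 16, 18}, so each is used; only J can be 10, hence J = 10.
E and K between them cover only {8, 16} — a naked pair. Remove those values from F, I.
So F = 6.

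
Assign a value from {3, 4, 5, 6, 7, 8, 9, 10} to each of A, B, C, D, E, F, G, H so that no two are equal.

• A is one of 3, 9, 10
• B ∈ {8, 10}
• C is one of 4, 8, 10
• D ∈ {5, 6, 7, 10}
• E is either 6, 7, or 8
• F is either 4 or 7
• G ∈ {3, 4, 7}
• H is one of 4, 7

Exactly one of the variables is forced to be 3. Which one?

The 8 variables together cover exactly {3, 4, 5, 6, 7, 8, 9, 10} — 8 values for 8 variables — and 5 appears only in D's list, so D = 5.
Among the 7 still-open variables, 6 fits only E (and all 7 values in {3, 4, 6, 7, 8, 9, 10} must be used), so E = 6.
The 6 still-open variables draw from only 6 values {3, 4, 7, 8, 9, 10}, so each is used; only A can be 9, hence A = 9.
The 5 still-open variables draw from only 5 values {3, 4, 7, 8, 10}, so each is used; only G can be 3, hence G = 3.

G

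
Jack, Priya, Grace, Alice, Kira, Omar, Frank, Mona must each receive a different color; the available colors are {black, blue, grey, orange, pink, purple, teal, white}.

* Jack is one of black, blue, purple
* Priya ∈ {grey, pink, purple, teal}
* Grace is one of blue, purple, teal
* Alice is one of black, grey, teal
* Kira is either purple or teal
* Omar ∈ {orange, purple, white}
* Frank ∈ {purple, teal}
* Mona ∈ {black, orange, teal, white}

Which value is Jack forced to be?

Among the 8 variables, pink fits only Priya (and all 8 values in {black, blue, grey, orange, pink, purple, teal, white} must be used), so Priya = pink.
Among the 7 still-open variables, grey fits only Alice (and all 7 values in {black, blue, grey, orange, purple, teal, white} must be used), so Alice = grey.
The 2 variables Kira and Frank are confined to {purple, teal}, which locks those values in; drop them from Jack, Grace, Omar, Mona.
Grace's domain is down to {blue}, so Grace = blue. Remove blue from Jack.
So Jack = black.

black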